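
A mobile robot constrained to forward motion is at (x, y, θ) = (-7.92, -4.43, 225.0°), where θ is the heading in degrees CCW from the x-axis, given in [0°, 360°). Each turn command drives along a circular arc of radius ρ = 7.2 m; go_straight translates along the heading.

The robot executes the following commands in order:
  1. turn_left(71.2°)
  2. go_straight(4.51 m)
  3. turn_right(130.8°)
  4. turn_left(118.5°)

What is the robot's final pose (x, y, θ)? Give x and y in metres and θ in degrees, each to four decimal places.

set_pose: (x, y, θ) = (-7.9200, -4.4300, 225.0000°), ρ = 7.2
turn_left(71.2°): centre at ρ to the left, rotate +71.2° → (-9.2891, -12.7000, 296.2000°)
go_straight(4.51): x += 4.51·cos θ, y += 4.51·sin θ → (-7.2979, -16.7466, 296.2000°)
turn_right(130.8°): centre at ρ to the right, rotate −130.8° → (-15.5731, -26.8930, 165.4000°)
turn_left(118.5°): centre at ρ to the left, rotate +118.5° → (-24.3771, -35.5901, 283.9000°)

(-24.3771, -35.5901, 283.9000°)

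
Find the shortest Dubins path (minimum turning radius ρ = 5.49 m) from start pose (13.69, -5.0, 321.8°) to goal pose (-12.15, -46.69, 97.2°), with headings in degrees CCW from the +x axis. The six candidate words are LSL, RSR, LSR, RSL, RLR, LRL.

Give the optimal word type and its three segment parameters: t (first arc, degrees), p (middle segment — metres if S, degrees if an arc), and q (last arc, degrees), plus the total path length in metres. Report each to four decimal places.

Let ψ = atan2(Δy, Δx) = atan2(-41.69, -25.84) = -121.7912° be the start→goal bearing.
Normalize: d = |goal − start| / ρ = 49.048565/5.49 = 8.934165, α = (θ_start − ψ) mod 360° = 83.5912° = 1.458941 rad, β = (θ_goal − ψ) mod 360° = 218.9912° = 3.822117 rad.
Common terms: sin α = 0.993751, cos α = 0.111622, sin β = -0.629201, cos β = -0.777243, cos(α−β) = -0.712026, d² = 79.819301. Work in radians in the unit-radius frame; every candidate has L = ρ·(t + p + q).
LSL: p² = 2 + d² − 2cos(α−β) + 2d(sin α − sin β) = 112.242782; p = √p² = 10.594469; φ = atan2(cos β − cos α, d + sin α − sin β) = -0.083998 rad; t = (φ − α) mod 2π = 4.740246 rad, q = (β − φ) mod 2π = 3.906115 rad → L = 5.49·(4.740246 + 10.594469 + 3.906115) = 5.49·19.240831 = 105.632160 m
RSR: p² = 2 + d² − 2cos(α−β) + 2d(sin β − sin α) = 54.243923; p = √p² = 7.365047; φ = atan2(cos α − cos β, d − sin α + sin β) = 0.120982 rad; t = (α − φ) mod 2π = 1.337959 rad, q = (φ − β) mod 2π = 2.582050 rad → L = 5.49·(1.337959 + 7.365047 + 2.582050) = 5.49·11.285057 = 61.954962 m
LSR: p² = d² − 2 + 2cos(α−β) + 2d(sin α + sin β) = 82.909150; p = √p² = 9.105446; φ = atan2(−cos α − cos β, d + sin α + sin β) − atan2(−2, p) = 0.287675 rad; t = (φ − α) mod 2π = 5.111920 rad, q = (φ − β) mod 2π = 2.748744 rad → L = 5.49·(5.111920 + 9.105446 + 2.748744) = 5.49·16.966110 = 93.143941 m
RSL: p² = d² − 2 + 2cos(α−β) − 2d(sin α + sin β) = 69.881347; p = √p² = 8.359506; φ = atan2(cos α + cos β, d − sin α − sin β) − atan2(2, p) = -0.312351 rad; t = (α − φ) mod 2π = 1.771292 rad, q = (β − φ) mod 2π = 4.134468 rad → L = 5.49·(1.771292 + 8.359506 + 4.134468) = 5.49·14.265266 = 78.316312 m
RLR: c = (6 − d² + 2cos(α−β) + 2d(sin α − sin β))/8 = -5.780490, |c| > 1 → infeasible
LRL: c = (6 − d² + 2cos(α−β) − 2d(sin α − sin β))/8 = -13.030348, |c| > 1 → infeasible
Shortest: RSR with L = 61.954962 m ≈ 61.9550 m
Convert RSR to answer units (arcs ×180/π): t = 1.337959·180/π = 76.6594°, p = ρ·p = 5.49·7.365047 = 40.4341 m, q = 2.582050·180/π = 147.9406°, L = 61.9550 m.

RSR: t = 76.6594°, p = 40.4341 m, q = 147.9406°, L = 61.9550 m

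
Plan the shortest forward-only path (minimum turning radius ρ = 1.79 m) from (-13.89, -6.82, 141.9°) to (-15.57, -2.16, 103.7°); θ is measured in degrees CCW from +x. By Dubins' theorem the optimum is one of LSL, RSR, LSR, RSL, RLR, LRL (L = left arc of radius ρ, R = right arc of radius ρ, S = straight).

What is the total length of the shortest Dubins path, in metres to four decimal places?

5.0145 m

Let ψ = atan2(Δy, Δx) = atan2(4.66, -1.68) = 109.8250° be the start→goal bearing.
Normalize: d = |goal − start| / ρ = 4.953585/1.79 = 2.767366, α = (θ_start − ψ) mod 360° = 32.0750° = 0.559814 rad, β = (θ_goal − ψ) mod 360° = 353.8750° = 6.176284 rad.
Common terms: sin α = 0.531029, cos α = 0.847354, sin β = -0.106698, cos β = 0.994291, cos(α−β) = 0.785857, d² = 7.658313. Work in radians in the unit-radius frame; every candidate has L = ρ·(t + p + q).
LSL: p² = 2 + d² − 2cos(α−β) + 2d(sin α − sin β) = 11.616246; p = √p² = 3.408261; φ = atan2(cos β − cos α, d + sin α − sin β) = 0.043126 rad; t = (φ − α) mod 2π = 5.766496 rad, q = (β − φ) mod 2π = 6.133158 rad → L = 1.79·(5.766496 + 3.408261 + 6.133158) = 1.79·15.307916 = 27.401170 m
RSR: p² = 2 + d² − 2cos(α−β) + 2d(sin β − sin α) = 4.556952; p = √p² = 2.134702; φ = atan2(cos α − cos β, d − sin α + sin β) = -0.068887 rad; t = (α − φ) mod 2π = 0.628702 rad, q = (φ − β) mod 2π = 0.038014 rad → L = 1.79·(0.628702 + 2.134702 + 0.038014) = 1.79·2.801418 = 5.014538 m
LSR: p² = d² − 2 + 2cos(α−β) + 2d(sin α + sin β) = 9.578585; p = √p² = 3.094929; φ = atan2(−cos α − cos β, d + sin α + sin β) − atan2(−2, p) = 0.050368 rad; t = (φ − α) mod 2π = 5.773739 rad, q = (φ − β) mod 2π = 0.157269 rad → L = 1.79·(5.773739 + 3.094929 + 0.157269) = 1.79·9.025937 = 16.156426 m
RSL: p² = d² − 2 + 2cos(α−β) − 2d(sin α + sin β) = 4.881468; p = √p² = 2.209404; φ = atan2(cos α + cos β, d − sin α − sin β) − atan2(2, p) = -0.069541 rad; t = (α − φ) mod 2π = 0.629356 rad, q = (β − φ) mod 2π = 6.245825 rad → L = 1.79·(0.629356 + 2.209404 + 6.245825) = 1.79·9.084585 = 16.261407 m
RLR: c = (6 − d² + 2cos(α−β) + 2d(sin α − sin β))/8 = 0.430381; p = 2π − arccos c = 5.157304 rad; φ = atan2(cos α − cos β, d − sin α + sin β) = -0.068887 rad; t = (α − φ + p/2) mod 2π = 3.207354 rad, q = (α − β − t + p) mod 2π = 2.616666 rad → L = 1.79·(3.207354 + 5.157304 + 2.616666) = 1.79·10.981323 = 19.656569 m
LRL: c = (6 − d² + 2cos(α−β) − 2d(sin α − sin β))/8 = -0.452031; p = 2π − arccos c = 4.243348 rad; φ = atan2(cos β − cos α, d + sin α − sin β) = 0.043126 rad; t = (φ − α + p/2) mod 2π = 1.604985 rad, q = (β − α − t + p) mod 2π = 1.971647 rad → L = 1.79·(1.604985 + 4.243348 + 1.971647) = 1.79·7.819981 = 13.997766 m
Shortest: RSR with L = 5.014538 m ≈ 5.0145 m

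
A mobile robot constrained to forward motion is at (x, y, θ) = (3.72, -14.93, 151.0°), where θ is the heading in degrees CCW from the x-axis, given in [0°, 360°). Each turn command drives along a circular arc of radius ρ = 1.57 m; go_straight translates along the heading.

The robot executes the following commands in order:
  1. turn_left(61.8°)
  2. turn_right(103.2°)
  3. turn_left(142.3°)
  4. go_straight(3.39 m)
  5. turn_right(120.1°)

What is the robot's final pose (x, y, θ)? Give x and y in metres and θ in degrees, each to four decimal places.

(-6.9084, -18.0103, 131.8000°)

set_pose: (x, y, θ) = (3.7200, -14.9300, 151.0000°), ρ = 1.57
turn_left(61.8°): centre at ρ to the left, rotate +61.8° → (2.1084, -14.9835, 212.8000°)
turn_right(103.2°): centre at ρ to the right, rotate −103.2° → (-0.2211, -14.1904, 109.6000°)
turn_left(142.3°): centre at ρ to the left, rotate +142.3° → (-3.1925, -14.2293, 251.9000°)
go_straight(3.39): x += 3.39·cos θ, y += 3.39·sin θ → (-4.2457, -17.4516, 251.9000°)
turn_right(120.1°): centre at ρ to the right, rotate −120.1° → (-6.9084, -18.0103, 131.8000°)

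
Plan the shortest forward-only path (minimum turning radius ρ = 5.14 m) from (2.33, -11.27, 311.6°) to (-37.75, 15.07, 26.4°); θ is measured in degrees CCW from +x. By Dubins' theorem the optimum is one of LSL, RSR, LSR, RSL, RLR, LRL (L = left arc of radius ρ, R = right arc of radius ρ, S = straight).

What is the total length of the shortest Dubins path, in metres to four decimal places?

67.8359 m

Let ψ = atan2(Δy, Δx) = atan2(26.34, -40.08) = 146.6877° be the start→goal bearing.
Normalize: d = |goal − start| / ρ = 47.960421/5.14 = 9.330821, α = (θ_start − ψ) mod 360° = 164.9123° = 2.878263 rad, β = (θ_goal − ψ) mod 360° = 239.7123° = 4.183770 rad.
Common terms: sin α = 0.260297, cos α = -0.965529, sin β = -0.863504, cos β = -0.504342, cos(α−β) = 0.262189, d² = 87.064225. Work in radians in the unit-radius frame; every candidate has L = ρ·(t + p + q).
LSL: p² = 2 + d² − 2cos(α−β) + 2d(sin α − sin β) = 109.511814; p = √p² = 10.464789; φ = atan2(cos β − cos α, d + sin α − sin β) = 0.044085 rad; t = (φ − α) mod 2π = 3.449007 rad, q = (β − φ) mod 2π = 4.139685 rad → L = 5.14·(3.449007 + 10.464789 + 4.139685) = 5.14·18.053481 = 92.794892 m
RSR: p² = 2 + d² − 2cos(α−β) + 2d(sin β − sin α) = 67.567879; p = √p² = 8.219968; φ = atan2(cos α − cos β, d − sin α + sin β) = -0.056135 rad; t = (α − φ) mod 2π = 2.934399 rad, q = (φ − β) mod 2π = 2.043280 rad → L = 5.14·(2.934399 + 8.219968 + 2.043280) = 5.14·13.197647 = 67.835907 m
LSR: p² = d² − 2 + 2cos(α−β) + 2d(sin α + sin β) = 74.331757; p = √p² = 8.621587; φ = atan2(−cos α − cos β, d + sin α + sin β) − atan2(−2, p) = 0.394794 rad; t = (φ − α) mod 2π = 3.799716 rad, q = (φ − β) mod 2π = 2.494210 rad → L = 5.14·(3.799716 + 8.621587 + 2.494210) = 5.14·14.915513 = 76.665738 m
RSL: p² = d² − 2 + 2cos(α−β) − 2d(sin α + sin β) = 96.845450; p = √p² = 9.841009; φ = atan2(cos α + cos β, d − sin α − sin β) − atan2(2, p) = -0.347398 rad; t = (α − φ) mod 2π = 3.225661 rad, q = (β − φ) mod 2π = 4.531168 rad → L = 5.14·(3.225661 + 9.841009 + 4.531168) = 5.14·17.597837 = 90.452884 m
RLR: c = (6 − d² + 2cos(α−β) + 2d(sin α − sin β))/8 = -7.445985, |c| > 1 → infeasible
LRL: c = (6 − d² + 2cos(α−β) − 2d(sin α − sin β))/8 = -12.688977, |c| > 1 → infeasible
Shortest: RSR with L = 67.835907 m ≈ 67.8359 m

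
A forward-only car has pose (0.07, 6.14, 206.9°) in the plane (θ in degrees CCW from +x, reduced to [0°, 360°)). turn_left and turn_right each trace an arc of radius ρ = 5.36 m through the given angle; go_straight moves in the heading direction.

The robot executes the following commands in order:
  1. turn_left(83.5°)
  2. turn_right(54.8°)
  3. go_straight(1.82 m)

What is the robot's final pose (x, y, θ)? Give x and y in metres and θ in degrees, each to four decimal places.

set_pose: (x, y, θ) = (0.0700, 6.1400, 206.9000°), ρ = 5.36
turn_left(83.5°): centre at ρ to the left, rotate +83.5° → (-2.5288, -0.5084, 290.4000°)
turn_right(54.8°): centre at ρ to the right, rotate −54.8° → (-3.1300, -5.4050, 235.6000°)
go_straight(1.82): x += 1.82·cos θ, y += 1.82·sin θ → (-4.1582, -6.9067, 235.6000°)

(-4.1582, -6.9067, 235.6000°)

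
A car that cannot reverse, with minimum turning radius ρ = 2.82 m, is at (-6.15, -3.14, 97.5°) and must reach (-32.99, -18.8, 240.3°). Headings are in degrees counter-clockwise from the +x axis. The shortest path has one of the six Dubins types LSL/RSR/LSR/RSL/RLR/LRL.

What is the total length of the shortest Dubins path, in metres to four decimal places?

34.3204 m

Let ψ = atan2(Δy, Δx) = atan2(-15.66, -26.84) = -149.7383° be the start→goal bearing.
Normalize: d = |goal − start| / ρ = 31.074446/2.82 = 11.019307, α = (θ_start − ψ) mod 360° = 247.2383° = 4.315122 rad, β = (θ_goal − ψ) mod 360° = 30.0383° = 0.524266 rad.
Common terms: sin α = -0.922122, cos α = -0.386900, sin β = 0.500578, cos β = 0.865691, cos(α−β) = -0.796530, d² = 121.425130. Work in radians in the unit-radius frame; every candidate has L = ρ·(t + p + q).
LSL: p² = 2 + d² − 2cos(α−β) + 2d(sin α − sin β) = 93.663858; p = √p² = 9.678009; φ = atan2(cos β − cos α, d + sin α − sin β) = 0.129791 rad; t = (φ − α) mod 2π = 2.097854 rad, q = (β − φ) mod 2π = 0.394476 rad → L = 2.82·(2.097854 + 9.678009 + 0.394476) = 2.82·12.170339 = 34.320356 m
RSR: p² = 2 + d² − 2cos(α−β) + 2d(sin β − sin α) = 156.372521; p = √p² = 12.504900; φ = atan2(cos α − cos β, d − sin α + sin β) = -0.100336 rad; t = (α − φ) mod 2π = 4.415458 rad, q = (φ − β) mod 2π = 5.658583 rad → L = 2.82·(4.415458 + 12.504900 + 5.658583) = 2.82·22.578940 = 63.672612 m
LSR: p² = d² − 2 + 2cos(α−β) + 2d(sin α + sin β) = 108.541833; p = √p² = 10.418341; φ = atan2(−cos α − cos β, d + sin α + sin β) − atan2(−2, p) = 0.144514 rad; t = (φ − α) mod 2π = 2.112578 rad, q = (φ − β) mod 2π = 5.903433 rad → L = 2.82·(2.112578 + 10.418341 + 5.903433) = 2.82·18.434352 = 51.984872 m
RSL: p² = d² − 2 + 2cos(α−β) − 2d(sin α + sin β) = 127.122306; p = √p² = 11.274853; φ = atan2(cos α + cos β, d − sin α − sin β) − atan2(2, p) = -0.133735 rad; t = (α − φ) mod 2π = 4.448856 rad, q = (β − φ) mod 2π = 0.658001 rad → L = 2.82·(4.448856 + 11.274853 + 0.658001) = 2.82·16.381711 = 46.196424 m
RLR: c = (6 − d² + 2cos(α−β) + 2d(sin α − sin β))/8 = -18.546565, |c| > 1 → infeasible
LRL: c = (6 − d² + 2cos(α−β) − 2d(sin α − sin β))/8 = -10.707982, |c| > 1 → infeasible
Shortest: LSL with L = 34.320356 m ≈ 34.3204 m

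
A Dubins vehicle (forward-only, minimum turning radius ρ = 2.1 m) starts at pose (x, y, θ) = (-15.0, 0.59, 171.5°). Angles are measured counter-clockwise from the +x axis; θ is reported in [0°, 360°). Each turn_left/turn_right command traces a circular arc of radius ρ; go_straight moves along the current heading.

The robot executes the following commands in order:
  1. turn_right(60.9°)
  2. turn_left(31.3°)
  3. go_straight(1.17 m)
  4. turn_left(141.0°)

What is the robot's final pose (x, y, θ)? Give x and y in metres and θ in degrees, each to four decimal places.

set_pose: (x, y, θ) = (-15.0000, 0.5900, 171.5000°), ρ = 2.1
turn_right(60.9°): centre at ρ to the right, rotate −60.9° → (-16.6553, 1.9281, 110.6000°)
turn_left(31.3°): centre at ρ to the left, rotate +31.3° → (-17.3253, 2.8418, 141.9000°)
go_straight(1.17): x += 1.17·cos θ, y += 1.17·sin θ → (-18.2460, 3.5637, 141.9000°)
turn_left(141.0°): centre at ρ to the left, rotate +141.0° → (-21.5888, 1.4423, 282.9000°)

(-21.5888, 1.4423, 282.9000°)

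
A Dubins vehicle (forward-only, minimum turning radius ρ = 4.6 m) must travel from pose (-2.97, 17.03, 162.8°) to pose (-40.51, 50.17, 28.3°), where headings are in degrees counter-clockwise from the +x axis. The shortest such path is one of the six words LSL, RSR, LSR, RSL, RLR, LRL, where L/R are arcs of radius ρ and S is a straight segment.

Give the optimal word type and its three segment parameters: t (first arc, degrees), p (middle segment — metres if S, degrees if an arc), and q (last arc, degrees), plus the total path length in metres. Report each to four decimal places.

Let ψ = atan2(Δy, Δx) = atan2(33.14, -37.54) = 138.5622° be the start→goal bearing.
Normalize: d = |goal − start| / ρ = 50.075056/4.6 = 10.885882, α = (θ_start − ψ) mod 360° = 24.2378° = 0.423029 rad, β = (θ_goal − ψ) mod 360° = 249.7378° = 4.358747 rad.
Common terms: sin α = 0.410525, cos α = 0.911850, sin β = -0.938118, cos β = -0.346317, cos(α−β) = -0.700909, d² = 118.502420. Work in radians in the unit-radius frame; every candidate has L = ρ·(t + p + q).
LSL: p² = 2 + d² − 2cos(α−β) + 2d(sin α − sin β) = 151.266558; p = √p² = 12.299047; φ = atan2(cos β − cos α, d + sin α − sin β) = -0.102477 rad; t = (φ − α) mod 2π = 5.757679 rad, q = (β − φ) mod 2π = 4.461224 rad → L = 4.6·(5.757679 + 12.299047 + 4.461224) = 4.6·22.517950 = 103.582569 m
RSR: p² = 2 + d² − 2cos(α−β) + 2d(sin β − sin α) = 92.541918; p = √p² = 9.619871; φ = atan2(cos α − cos β, d − sin α + sin β) = 0.131164 rad; t = (α − φ) mod 2π = 0.291865 rad, q = (φ − β) mod 2π = 2.055603 rad → L = 4.6·(0.291865 + 9.619871 + 2.055603) = 4.6·11.967339 = 55.049759 m
LSR: p² = d² − 2 + 2cos(α−β) + 2d(sin α + sin β) = 103.613972; p = √p² = 10.179095; φ = atan2(−cos α − cos β, d + sin α + sin β) − atan2(−2, p) = 0.139467 rad; t = (φ − α) mod 2π = 5.999623 rad, q = (φ − β) mod 2π = 2.063905 rad → L = 4.6·(5.999623 + 10.179095 + 2.063905) = 4.6·18.242623 = 83.916065 m
RSL: p² = d² − 2 + 2cos(α−β) − 2d(sin α + sin β) = 126.587230; p = √p² = 11.251099; φ = atan2(cos α + cos β, d − sin α − sin β) − atan2(2, p) = -0.126414 rad; t = (α − φ) mod 2π = 0.549443 rad, q = (β − φ) mod 2π = 4.485161 rad → L = 4.6·(0.549443 + 11.251099 + 4.485161) = 4.6·16.285703 = 74.914232 m
RLR: c = (6 − d² + 2cos(α−β) + 2d(sin α − sin β))/8 = -10.567740, |c| > 1 → infeasible
LRL: c = (6 − d² + 2cos(α−β) − 2d(sin α − sin β))/8 = -17.908320, |c| > 1 → infeasible
Shortest: RSR with L = 55.049759 m ≈ 55.0498 m
Convert RSR to answer units (arcs ×180/π): t = 0.291865·180/π = 16.7227°, p = ρ·p = 4.6·9.619871 = 44.2514 m, q = 2.055603·180/π = 117.7773°, L = 55.0498 m.

RSR: t = 16.7227°, p = 44.2514 m, q = 117.7773°, L = 55.0498 m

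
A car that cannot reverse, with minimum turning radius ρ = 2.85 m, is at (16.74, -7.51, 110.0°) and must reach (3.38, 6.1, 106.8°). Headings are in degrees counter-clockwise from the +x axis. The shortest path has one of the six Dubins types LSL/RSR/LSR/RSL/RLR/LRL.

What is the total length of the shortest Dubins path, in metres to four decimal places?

Let ψ = atan2(Δy, Δx) = atan2(13.61, -13.36) = 134.4689° be the start→goal bearing.
Normalize: d = |goal − start| / ρ = 19.071489/2.85 = 6.691751, α = (θ_start − ψ) mod 360° = 335.5311° = 5.856122 rad, β = (θ_goal − ψ) mod 360° = 332.3311° = 5.800272 rad.
Common terms: sin α = -0.414199, cos α = 0.910186, sin β = -0.464362, cos β = 0.885646, cos(α−β) = 0.998441, d² = 44.779526. Work in radians in the unit-radius frame; every candidate has L = ρ·(t + p + q).
LSL: p² = 2 + d² − 2cos(α−β) + 2d(sin α − sin β) = 45.453989; p = √p² = 6.741957; φ = atan2(cos β − cos α, d + sin α − sin β) = -0.003640 rad; t = (φ − α) mod 2π = 0.423423 rad, q = (β − φ) mod 2π = 5.803912 rad → L = 2.85·(0.423423 + 6.741957 + 5.803912) = 2.85·12.969292 = 36.962483 m
RSR: p² = 2 + d² − 2cos(α−β) + 2d(sin β − sin α) = 44.111300; p = √p² = 6.641634; φ = atan2(cos α − cos β, d − sin α + sin β) = 0.003695 rad; t = (α − φ) mod 2π = 5.852427 rad, q = (φ − β) mod 2π = 0.486609 rad → L = 2.85·(5.852427 + 6.641634 + 0.486609) = 2.85·12.980670 = 36.994908 m
LSR: p² = d² − 2 + 2cos(α−β) + 2d(sin α + sin β) = 33.018186; p = √p² = 5.746145; φ = atan2(−cos α − cos β, d + sin α + sin β) − atan2(−2, p) = 0.035322 rad; t = (φ − α) mod 2π = 0.462385 rad, q = (φ − β) mod 2π = 0.518235 rad → L = 2.85·(0.462385 + 5.746145 + 0.518235) = 2.85·6.726765 = 19.171280 m
RSL: p² = d² − 2 + 2cos(α−β) − 2d(sin α + sin β) = 56.534629; p = √p² = 7.518951; φ = atan2(cos α + cos β, d − sin α − sin β) − atan2(2, p) = -0.027060 rad; t = (α − φ) mod 2π = 5.883182 rad, q = (β − φ) mod 2π = 5.827331 rad → L = 2.85·(5.883182 + 7.518951 + 5.827331) = 2.85·19.229465 = 54.803975 m
RLR: c = (6 − d² + 2cos(α−β) + 2d(sin α − sin β))/8 = -4.513912, |c| > 1 → infeasible
LRL: c = (6 − d² + 2cos(α−β) − 2d(sin α − sin β))/8 = -4.681749, |c| > 1 → infeasible
Shortest: LSR with L = 19.171280 m ≈ 19.1713 m

19.1713 m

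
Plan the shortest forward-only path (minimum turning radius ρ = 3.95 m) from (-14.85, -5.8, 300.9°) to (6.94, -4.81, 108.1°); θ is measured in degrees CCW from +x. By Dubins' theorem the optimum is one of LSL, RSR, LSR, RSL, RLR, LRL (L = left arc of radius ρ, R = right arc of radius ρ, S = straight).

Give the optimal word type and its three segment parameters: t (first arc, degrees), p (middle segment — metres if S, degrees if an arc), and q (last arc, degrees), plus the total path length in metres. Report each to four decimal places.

LSL: t = 50.3064°, p = 14.8203 m, q = 116.8936°, L = 26.3472 m

Let ψ = atan2(Δy, Δx) = atan2(0.99, 21.79) = 2.6014° be the start→goal bearing.
Normalize: d = |goal − start| / ρ = 21.812478/3.95 = 5.522146, α = (θ_start − ψ) mod 360° = 298.2986° = 5.206293 rad, β = (θ_goal − ψ) mod 360° = 105.4986° = 1.841298 rad.
Common terms: sin α = -0.880489, cos α = 0.474067, sin β = 0.963637, cos β = -0.267215, cos(α−β) = -0.975149, d² = 30.494100. Work in radians in the unit-radius frame; every candidate has L = ρ·(t + p + q).
LSL: p² = 2 + d² − 2cos(α−β) + 2d(sin α − sin β) = 14.077337; p = √p² = 3.751978; φ = atan2(cos β − cos α, d + sin α − sin β) = -0.198880 rad; t = (φ − α) mod 2π = 0.878012 rad, q = (β − φ) mod 2π = 2.040178 rad → L = 3.95·(0.878012 + 3.751978 + 2.040178) = 3.95·6.670168 = 26.347165 m
RSR: p² = 2 + d² − 2cos(α−β) + 2d(sin β − sin α) = 54.811461; p = √p² = 7.403476; φ = atan2(cos α − cos β, d − sin α + sin β) = 0.100294 rad; t = (α − φ) mod 2π = 5.105999 rad, q = (φ − β) mod 2π = 4.542181 rad → L = 3.95·(5.105999 + 7.403476 + 4.542181) = 3.95·17.051656 = 67.354043 m
LSR: p² = d² − 2 + 2cos(α−β) + 2d(sin α + sin β) = 27.462114; p = √p² = 5.240431; φ = atan2(−cos α − cos β, d + sin α + sin β) − atan2(−2, p) = 0.327700 rad; t = (φ − α) mod 2π = 1.404592 rad, q = (φ − β) mod 2π = 4.769587 rad → L = 3.95·(1.404592 + 5.240431 + 4.769587) = 3.95·11.414610 = 45.087709 m
RSL: p² = d² − 2 + 2cos(α−β) − 2d(sin α + sin β) = 25.625489; p = √p² = 5.062162; φ = atan2(cos α + cos β, d − sin α − sin β) − atan2(2, p) = -0.338252 rad; t = (α − φ) mod 2π = 5.544545 rad, q = (β − φ) mod 2π = 2.179550 rad → L = 3.95·(5.544545 + 5.062162 + 2.179550) = 3.95·12.786258 = 50.505719 m
RLR: c = (6 − d² + 2cos(α−β) + 2d(sin α − sin β))/8 = -5.851433, |c| > 1 → infeasible
LRL: c = (6 − d² + 2cos(α−β) − 2d(sin α − sin β))/8 = -0.759667; p = 2π − arccos c = 3.849588 rad; φ = atan2(cos β − cos α, d + sin α − sin β) = -0.198880 rad; t = (φ − α + p/2) mod 2π = 2.802806 rad, q = (β − α − t + p) mod 2π = 3.964972 rad → L = 3.95·(2.802806 + 3.849588 + 3.964972) = 3.95·10.617366 = 41.938597 m
Shortest: LSL with L = 26.347165 m ≈ 26.3472 m
Convert LSL to answer units (arcs ×180/π): t = 0.878012·180/π = 50.3064°, p = ρ·p = 3.95·3.751978 = 14.8203 m, q = 2.040178·180/π = 116.8936°, L = 26.3472 m.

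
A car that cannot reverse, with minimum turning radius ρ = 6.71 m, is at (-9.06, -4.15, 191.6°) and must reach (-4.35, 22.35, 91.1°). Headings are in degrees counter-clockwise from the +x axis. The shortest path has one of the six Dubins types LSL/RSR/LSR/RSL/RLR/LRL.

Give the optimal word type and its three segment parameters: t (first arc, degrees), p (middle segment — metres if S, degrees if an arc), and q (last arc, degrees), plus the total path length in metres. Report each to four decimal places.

Let ψ = atan2(Δy, Δx) = atan2(26.50, 4.71) = 79.9217° be the start→goal bearing.
Normalize: d = |goal − start| / ρ = 26.915313/6.71 = 4.011224, α = (θ_start − ψ) mod 360° = 111.6783° = 1.949154 rad, β = (θ_goal − ψ) mod 360° = 11.1783° = 0.195098 rad.
Common terms: sin α = 0.929273, cos α = -0.369394, sin β = 0.193862, cos β = 0.981029, cos(α−β) = -0.182236, d² = 16.089919. Work in radians in the unit-radius frame; every candidate has L = ρ·(t + p + q).
LSL: p² = 2 + d² − 2cos(α−β) + 2d(sin α − sin β) = 24.354182; p = √p² = 4.934996; φ = atan2(cos β − cos α, d + sin α − sin β) = 0.277178 rad; t = (φ − α) mod 2π = 4.611210 rad, q = (β − φ) mod 2π = 6.201105 rad → L = 6.71·(4.611210 + 4.934996 + 6.201105) = 6.71·15.747310 = 105.664452 m
RSR: p² = 2 + d² − 2cos(α−β) + 2d(sin β − sin α) = 12.554597; p = √p² = 3.543247; φ = atan2(cos α − cos β, d − sin α + sin β) = -0.391014 rad; t = (α − φ) mod 2π = 2.340167 rad, q = (φ − β) mod 2π = 5.697074 rad → L = 6.71·(2.340167 + 3.543247 + 5.697074) = 6.71·11.580488 = 77.705074 m
LSR: p² = d² − 2 + 2cos(α−β) + 2d(sin α + sin β) = 22.735740; p = √p² = 4.768201; φ = atan2(−cos α − cos β, d + sin α + sin β) − atan2(−2, p) = 0.278589 rad; t = (φ − α) mod 2π = 4.612621 rad, q = (φ − β) mod 2π = 0.083492 rad → L = 6.71·(4.612621 + 4.768201 + 0.083492) = 6.71·9.464314 = 63.505547 m
RSL: p² = d² − 2 + 2cos(α−β) − 2d(sin α + sin β) = 4.715155; p = √p² = 2.171441; φ = atan2(cos α + cos β, d − sin α − sin β) − atan2(2, p) = -0.535628 rad; t = (α − φ) mod 2π = 2.484781 rad, q = (β − φ) mod 2π = 0.730725 rad → L = 6.71·(2.484781 + 2.171441 + 0.730725) = 6.71·5.386948 = 36.146418 m
RLR: c = (6 − d² + 2cos(α−β) + 2d(sin α − sin β))/8 = -0.569325; p = 2π − arccos c = 4.106705 rad; φ = atan2(cos α − cos β, d − sin α + sin β) = -0.391014 rad; t = (α − φ + p/2) mod 2π = 4.393520 rad, q = (α − β − t + p) mod 2π = 1.467241 rad → L = 6.71·(4.393520 + 4.106705 + 1.467241) = 6.71·9.967466 = 66.881694 m
LRL: c = (6 − d² + 2cos(α−β) − 2d(sin α − sin β))/8 = -2.044273, |c| > 1 → infeasible
Shortest: RSL with L = 36.146418 m ≈ 36.1464 m
Convert RSL to answer units (arcs ×180/π): t = 2.484781·180/π = 142.3675°, p = ρ·p = 6.71·2.171441 = 14.5704 m, q = 0.730725·180/π = 41.8675°, L = 36.1464 m.

RSL: t = 142.3675°, p = 14.5704 m, q = 41.8675°, L = 36.1464 m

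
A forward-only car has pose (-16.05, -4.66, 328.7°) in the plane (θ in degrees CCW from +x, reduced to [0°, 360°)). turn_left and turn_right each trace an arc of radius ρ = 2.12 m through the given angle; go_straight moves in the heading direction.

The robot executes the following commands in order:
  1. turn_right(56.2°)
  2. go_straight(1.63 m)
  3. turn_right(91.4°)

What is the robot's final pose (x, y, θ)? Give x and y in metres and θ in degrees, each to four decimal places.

set_pose: (x, y, θ) = (-16.0500, -4.6600, 328.7000°), ρ = 2.12
turn_right(56.2°): centre at ρ to the right, rotate −56.2° → (-15.0334, -6.3790, 272.5000°)
go_straight(1.63): x += 1.63·cos θ, y += 1.63·sin θ → (-14.9623, -8.0074, 272.5000°)
turn_right(91.4°): centre at ρ to the right, rotate −91.4° → (-17.0396, -10.2195, 181.1000°)

(-17.0396, -10.2195, 181.1000°)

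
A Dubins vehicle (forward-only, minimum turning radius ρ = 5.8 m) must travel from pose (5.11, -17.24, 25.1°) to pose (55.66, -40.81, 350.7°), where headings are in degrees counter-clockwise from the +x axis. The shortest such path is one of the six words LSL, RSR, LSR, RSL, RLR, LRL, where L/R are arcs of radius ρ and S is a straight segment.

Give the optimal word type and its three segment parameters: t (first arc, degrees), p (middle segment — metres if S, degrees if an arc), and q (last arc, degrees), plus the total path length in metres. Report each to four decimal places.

RSL: t = 52.7544°, p = 49.2716 m, q = 18.3544°, L = 56.4699 m

Let ψ = atan2(Δy, Δx) = atan2(-23.57, 50.55) = -24.9983° be the start→goal bearing.
Normalize: d = |goal − start| / ρ = 55.774971/5.8 = 9.616374, α = (θ_start − ψ) mod 360° = 50.0983° = 0.874380 rad, β = (θ_goal − ψ) mod 360° = 15.6983° = 0.273987 rad.
Common terms: sin α = 0.767146, cos α = 0.641473, sin β = 0.270571, cos β = 0.962700, cos(α−β) = 0.825113, d² = 92.474655. Work in radians in the unit-radius frame; every candidate has L = ρ·(t + p + q).
LSL: p² = 2 + d² − 2cos(α−β) + 2d(sin α − sin β) = 102.374918; p = √p² = 10.118049; φ = atan2(cos β − cos α, d + sin α − sin β) = 0.031753 rad; t = (φ − α) mod 2π = 5.440559 rad, q = (β − φ) mod 2π = 0.242233 rad → L = 5.8·(5.440559 + 10.118049 + 0.242233) = 5.8·15.800841 = 91.644879 m
RSR: p² = 2 + d² − 2cos(α−β) + 2d(sin β − sin α) = 83.273938; p = √p² = 9.125455; φ = atan2(cos α − cos β, d − sin α + sin β) = -0.035208 rad; t = (α − φ) mod 2π = 0.909588 rad, q = (φ − β) mod 2π = 5.973990 rad → L = 5.8·(0.909588 + 9.125455 + 5.973990) = 5.8·16.009034 = 92.852398 m
LSR: p² = d² − 2 + 2cos(α−β) + 2d(sin α + sin β) = 112.083039; p = √p² = 10.586928; φ = atan2(−cos α − cos β, d + sin α + sin β) − atan2(−2, p) = 0.037266 rad; t = (φ − α) mod 2π = 5.446071 rad, q = (φ − β) mod 2π = 6.046464 rad → L = 5.8·(5.446071 + 10.586928 + 6.046464) = 5.8·22.079463 = 128.060888 m
RSL: p² = d² − 2 + 2cos(α−β) − 2d(sin α + sin β) = 72.166726; p = √p² = 8.495100; φ = atan2(cos α + cos β, d − sin α − sin β) − atan2(2, p) = -0.046358 rad; t = (α − φ) mod 2π = 0.920738 rad, q = (β − φ) mod 2π = 0.320345 rad → L = 5.8·(0.920738 + 8.495100 + 0.320345) = 5.8·9.736183 = 56.469864 m
RLR: c = (6 − d² + 2cos(α−β) + 2d(sin α − sin β))/8 = -9.409242, |c| > 1 → infeasible
LRL: c = (6 − d² + 2cos(α−β) − 2d(sin α − sin β))/8 = -11.796865, |c| > 1 → infeasible
Shortest: RSL with L = 56.469864 m ≈ 56.4699 m
Convert RSL to answer units (arcs ×180/π): t = 0.920738·180/π = 52.7544°, p = ρ·p = 5.8·8.495100 = 49.2716 m, q = 0.320345·180/π = 18.3544°, L = 56.4699 m.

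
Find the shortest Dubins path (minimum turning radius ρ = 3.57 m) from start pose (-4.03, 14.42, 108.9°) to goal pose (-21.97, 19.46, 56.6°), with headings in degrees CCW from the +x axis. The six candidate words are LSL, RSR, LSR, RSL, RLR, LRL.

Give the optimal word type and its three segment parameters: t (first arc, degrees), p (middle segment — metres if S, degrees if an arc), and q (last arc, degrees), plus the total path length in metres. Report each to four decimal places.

Let ψ = atan2(Δy, Δx) = atan2(5.04, -17.94) = 164.3080° be the start→goal bearing.
Normalize: d = |goal − start| / ρ = 18.634516/3.57 = 5.219752, α = (θ_start − ψ) mod 360° = 304.5920° = 5.316133 rad, β = (θ_goal − ψ) mod 360° = 252.2920° = 4.403326 rad.
Common terms: sin α = -0.823216, cos α = 0.567729, sin β = -0.952619, cos β = -0.304166, cos(α−β) = 0.611527, d² = 27.245816. Work in radians in the unit-radius frame; every candidate has L = ρ·(t + p + q).
LSL: p² = 2 + d² − 2cos(α−β) + 2d(sin α − sin β) = 29.373667; p = √p² = 5.419748; φ = atan2(cos β − cos α, d + sin α − sin β) = -0.161576 rad; t = (φ − α) mod 2π = 0.805476 rad, q = (β − φ) mod 2π = 4.564902 rad → L = 3.57·(0.805476 + 5.419748 + 4.564902) = 3.57·10.790126 = 38.520750 m
RSR: p² = 2 + d² − 2cos(α−β) + 2d(sin β − sin α) = 26.671857; p = √p² = 5.164480; φ = atan2(cos α − cos β, d − sin α + sin β) = 0.169638 rad; t = (α − φ) mod 2π = 5.146495 rad, q = (φ − β) mod 2π = 2.049497 rad → L = 3.57·(5.146495 + 5.164480 + 2.049497) = 3.57·12.360473 = 44.126888 m
LSR: p² = d² − 2 + 2cos(α−β) + 2d(sin α + sin β) = 7.930035; p = √p² = 2.816032; φ = atan2(−cos α − cos β, d + sin α + sin β) − atan2(−2, p) = 0.541171 rad; t = (φ − α) mod 2π = 1.508223 rad, q = (φ − β) mod 2π = 2.421030 rad → L = 3.57·(1.508223 + 2.816032 + 2.421030) = 3.57·6.745285 = 24.080667 m
RSL: p² = d² − 2 + 2cos(α−β) − 2d(sin α + sin β) = 45.007705; p = √p² = 6.708778; φ = atan2(cos α + cos β, d − sin α − sin β) − atan2(2, p) = -0.252071 rad; t = (α − φ) mod 2π = 5.568204 rad, q = (β − φ) mod 2π = 4.655396 rad → L = 3.57·(5.568204 + 6.708778 + 4.655396) = 3.57·16.932378 = 60.448591 m
RLR: c = (6 − d² + 2cos(α−β) + 2d(sin α − sin β))/8 = -2.333982, |c| > 1 → infeasible
LRL: c = (6 − d² + 2cos(α−β) − 2d(sin α − sin β))/8 = -2.671708, |c| > 1 → infeasible
Shortest: LSR with L = 24.080667 m ≈ 24.0807 m
Convert LSR to answer units (arcs ×180/π): t = 1.508223·180/π = 86.4148°, p = ρ·p = 3.57·2.816032 = 10.0532 m, q = 2.421030·180/π = 138.7148°, L = 24.0807 m.

LSR: t = 86.4148°, p = 10.0532 m, q = 138.7148°, L = 24.0807 m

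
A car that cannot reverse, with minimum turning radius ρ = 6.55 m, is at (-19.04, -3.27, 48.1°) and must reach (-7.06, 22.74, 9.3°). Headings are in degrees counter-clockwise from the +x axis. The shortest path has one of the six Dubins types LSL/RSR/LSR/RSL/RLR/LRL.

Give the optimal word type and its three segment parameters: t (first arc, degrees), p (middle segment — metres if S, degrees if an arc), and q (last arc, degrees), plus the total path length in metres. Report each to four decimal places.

Let ψ = atan2(Δy, Δx) = atan2(26.01, 11.98) = 65.2696° be the start→goal bearing.
Normalize: d = |goal − start| / ρ = 28.636349/6.55 = 4.371962, α = (θ_start − ψ) mod 360° = 342.8304° = 5.983520 rad, β = (θ_goal − ψ) mod 360° = 304.0304° = 5.306332 rad.
Common terms: sin α = -0.295201, cos α = 0.955435, sin β = -0.828741, cos β = 0.559633, cos(α−β) = 0.779338, d² = 19.114049. Work in radians in the unit-radius frame; every candidate has L = ρ·(t + p + q).
LSL: p² = 2 + d² − 2cos(α−β) + 2d(sin α − sin β) = 24.220604; p = √p² = 4.921443; φ = atan2(cos β − cos α, d + sin α − sin β) = -0.080511 rad; t = (φ − α) mod 2π = 0.219155 rad, q = (β − φ) mod 2π = 5.386843 rad → L = 6.55·(0.219155 + 4.921443 + 5.386843) = 6.55·10.527441 = 68.954738 m
RSR: p² = 2 + d² − 2cos(α−β) + 2d(sin β − sin α) = 14.890143; p = √p² = 3.858775; φ = atan2(cos α − cos β, d − sin α + sin β) = 0.102753 rad; t = (α − φ) mod 2π = 5.880767 rad, q = (φ − β) mod 2π = 1.079606 rad → L = 6.55·(5.880767 + 3.858775 + 1.079606) = 6.55·10.819148 = 70.865418 m
LSR: p² = d² − 2 + 2cos(α−β) + 2d(sin α + sin β) = 8.845068; p = √p² = 2.974066; φ = atan2(−cos α − cos β, d + sin α + sin β) − atan2(−2, p) = 0.155560 rad; t = (φ − α) mod 2π = 0.455226 rad, q = (φ − β) mod 2π = 1.132413 rad → L = 6.55·(0.455226 + 2.974066 + 1.132413) = 6.55·4.561705 = 29.879166 m
RSL: p² = d² − 2 + 2cos(α−β) − 2d(sin α + sin β) = 28.500382; p = √p² = 5.338575; φ = atan2(cos α + cos β, d − sin α − sin β) − atan2(2, p) = -0.089457 rad; t = (α − φ) mod 2π = 6.072976 rad, q = (β − φ) mod 2π = 5.395789 rad → L = 6.55·(6.072976 + 5.338575 + 5.395789) = 6.55·16.807340 = 110.088076 m
RLR: c = (6 − d² + 2cos(α−β) + 2d(sin α − sin β))/8 = -0.861268; p = 2π − arccos c = 3.674630 rad; φ = atan2(cos α − cos β, d − sin α + sin β) = 0.102753 rad; t = (α − φ + p/2) mod 2π = 1.434896 rad, q = (α − β − t + p) mod 2π = 2.916921 rad → L = 6.55·(1.434896 + 3.674630 + 2.916921) = 6.55·8.026447 = 52.573227 m
LRL: c = (6 − d² + 2cos(α−β) − 2d(sin α − sin β))/8 = -2.027576, |c| > 1 → infeasible
Shortest: LSR with L = 29.879166 m ≈ 29.8792 m
Convert LSR to answer units (arcs ×180/π): t = 0.455226·180/π = 26.0825°, p = ρ·p = 6.55·2.974066 = 19.4801 m, q = 1.132413·180/π = 64.8825°, L = 29.8792 m.

LSR: t = 26.0825°, p = 19.4801 m, q = 64.8825°, L = 29.8792 m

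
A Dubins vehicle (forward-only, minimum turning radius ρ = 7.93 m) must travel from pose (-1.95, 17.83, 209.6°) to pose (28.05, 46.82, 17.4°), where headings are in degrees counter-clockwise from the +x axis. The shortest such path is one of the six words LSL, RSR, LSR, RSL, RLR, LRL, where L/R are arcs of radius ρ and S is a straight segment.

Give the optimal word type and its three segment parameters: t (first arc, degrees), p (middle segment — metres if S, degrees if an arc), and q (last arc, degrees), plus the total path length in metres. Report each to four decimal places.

RSR: t = 187.7817°, p = 39.0884 m, q = 4.4183°, L = 65.6897 m

Let ψ = atan2(Δy, Δx) = atan2(28.99, 30.00) = 44.0191° be the start→goal bearing.
Normalize: d = |goal − start| / ρ = 41.718342/7.93 = 5.260825, α = (θ_start − ψ) mod 360° = 165.5809° = 2.889932 rad, β = (θ_goal − ψ) mod 360° = 333.3809° = 5.818594 rad.
Common terms: sin α = 0.249013, cos α = -0.968500, sin β = -0.448057, cos β = 0.894005, cos(α−β) = -0.977416, d² = 27.676280. Work in radians in the unit-radius frame; every candidate has L = ρ·(t + p + q).
LSL: p² = 2 + d² − 2cos(α−β) + 2d(sin α − sin β) = 38.965438; p = √p² = 6.242230; φ = atan2(cos β − cos α, d + sin α − sin β) = 0.302986 rad; t = (φ − α) mod 2π = 3.696240 rad, q = (β − φ) mod 2π = 5.515608 rad → L = 7.93·(3.696240 + 6.242230 + 5.515608) = 7.93·15.454078 = 122.550839 m
RSR: p² = 2 + d² − 2cos(α−β) + 2d(sin β − sin α) = 24.296785; p = √p² = 4.929177; φ = atan2(cos α − cos β, d − sin α + sin β) = -0.387476 rad; t = (α − φ) mod 2π = 3.277408 rad, q = (φ − β) mod 2π = 0.077115 rad → L = 7.93·(3.277408 + 4.929177 + 0.077115) = 7.93·8.283700 = 65.689739 m
LSR: p² = d² − 2 + 2cos(α−β) + 2d(sin α + sin β) = 21.627173; p = √p² = 4.650502; φ = atan2(−cos α − cos β, d + sin α + sin β) − atan2(−2, p) = 0.420866 rad; t = (φ − α) mod 2π = 3.814119 rad, q = (φ − β) mod 2π = 0.885457 rad → L = 7.93·(3.814119 + 4.650502 + 0.885457) = 7.93·9.350078 = 74.146122 m
RSL: p² = d² − 2 + 2cos(α−β) − 2d(sin α + sin β) = 25.815723; p = √p² = 5.080918; φ = atan2(cos α + cos β, d − sin α − sin β) − atan2(2, p) = -0.388646 rad; t = (α − φ) mod 2π = 3.278578 rad, q = (β − φ) mod 2π = 6.207240 rad → L = 7.93·(3.278578 + 5.080918 + 6.207240) = 7.93·14.566736 = 115.514214 m
RLR: c = (6 − d² + 2cos(α−β) + 2d(sin α − sin β))/8 = -2.037098, |c| > 1 → infeasible
LRL: c = (6 − d² + 2cos(α−β) − 2d(sin α − sin β))/8 = -3.870680, |c| > 1 → infeasible
Shortest: RSR with L = 65.689739 m ≈ 65.6897 m
Convert RSR to answer units (arcs ×180/π): t = 3.277408·180/π = 187.7817°, p = ρ·p = 7.93·4.929177 = 39.0884 m, q = 0.077115·180/π = 4.4183°, L = 65.6897 m.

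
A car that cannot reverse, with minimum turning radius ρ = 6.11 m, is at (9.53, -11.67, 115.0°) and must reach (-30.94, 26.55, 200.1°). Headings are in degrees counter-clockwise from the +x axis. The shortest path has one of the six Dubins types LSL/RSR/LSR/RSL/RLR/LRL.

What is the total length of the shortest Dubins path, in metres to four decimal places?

Let ψ = atan2(Δy, Δx) = atan2(38.22, -40.47) = 136.6378° be the start→goal bearing.
Normalize: d = |goal − start| / ρ = 55.664974/6.11 = 9.110470, α = (θ_start − ψ) mod 360° = 338.3622° = 5.905534 rad, β = (θ_goal − ψ) mod 360° = 63.4622° = 1.107624 rad.
Common terms: sin α = -0.368738, cos α = 0.929533, sin β = 0.894640, cos β = 0.446789, cos(α−β) = 0.085417, d² = 83.000670. Work in radians in the unit-radius frame; every candidate has L = ρ·(t + p + q).
LSL: p² = 2 + d² − 2cos(α−β) + 2d(sin α − sin β) = 61.809902; p = √p² = 7.861927; φ = atan2(cos β − cos α, d + sin α − sin β) = -0.061442 rad; t = (φ − α) mod 2π = 0.316210 rad, q = (β − φ) mod 2π = 1.169065 rad → L = 6.11·(0.316210 + 7.861927 + 1.169065) = 6.11·9.347203 = 57.111408 m
RSR: p² = 2 + d² − 2cos(α−β) + 2d(sin β − sin α) = 107.849769; p = √p² = 10.385074; φ = atan2(cos α − cos β, d − sin α + sin β) = 0.046501 rad; t = (α − φ) mod 2π = 5.859033 rad, q = (φ − β) mod 2π = 5.222063 rad → L = 6.11·(5.859033 + 10.385074 + 5.222063) = 6.11·21.466170 = 131.158297 m
LSR: p² = d² − 2 + 2cos(α−β) + 2d(sin α + sin β) = 90.753921; p = √p² = 9.526485; φ = atan2(−cos α − cos β, d + sin α + sin β) − atan2(−2, p) = 0.065069 rad; t = (φ − α) mod 2π = 0.442721 rad, q = (φ − β) mod 2π = 5.240631 rad → L = 6.11·(0.442721 + 9.526485 + 5.240631) = 6.11·15.209837 = 92.932103 m
RSL: p² = d² − 2 + 2cos(α−β) − 2d(sin α + sin β) = 71.589086; p = √p² = 8.461033; φ = atan2(cos α + cos β, d − sin α − sin β) − atan2(2, p) = -0.073145 rad; t = (α − φ) mod 2π = 5.978679 rad, q = (β − φ) mod 2π = 1.180769 rad → L = 6.11·(5.978679 + 8.461033 + 1.180769) = 6.11·15.620481 = 95.441141 m
RLR: c = (6 − d² + 2cos(α−β) + 2d(sin α − sin β))/8 = -12.481221, |c| > 1 → infeasible
LRL: c = (6 − d² + 2cos(α−β) − 2d(sin α − sin β))/8 = -6.726238, |c| > 1 → infeasible
Shortest: LSL with L = 57.111408 m ≈ 57.1114 m

57.1114 m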